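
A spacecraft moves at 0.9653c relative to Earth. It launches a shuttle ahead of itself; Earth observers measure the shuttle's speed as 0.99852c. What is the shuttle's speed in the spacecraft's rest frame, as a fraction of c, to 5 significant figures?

u' ≈ 0.91949c

Inverse velocity addition: u' = (u − v)/(1 − uv/c²)
= (0.99852 − 0.9653)/(1 − 0.99852×0.9653) = 0.033220/0.03612864 = 0.91949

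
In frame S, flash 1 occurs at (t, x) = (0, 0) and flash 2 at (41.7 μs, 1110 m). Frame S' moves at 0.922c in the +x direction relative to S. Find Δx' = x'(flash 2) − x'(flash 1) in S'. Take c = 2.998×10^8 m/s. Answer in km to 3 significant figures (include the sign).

γ = 1/√(1 − 0.922²) = 2.5827
Δx' = γ(Δx − vΔt) = 2.5827 × (1110 m − 0.922×(2.998×10^8 m/s)×41.7×10^-6 s)
= 2.5827 × (-10417 m) = -26.9 km

Δx' ≈ -26.9 km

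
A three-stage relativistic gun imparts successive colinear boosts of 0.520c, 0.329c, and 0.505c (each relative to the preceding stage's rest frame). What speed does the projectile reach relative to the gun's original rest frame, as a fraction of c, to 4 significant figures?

Compose boost 2: (0.329 + 0.520)/(1 + 0.329×0.520) = 0.8490/1.17108 = 0.724972
Compose boost 3: (0.505 + 0.724972)/(1 + 0.505×0.724972) = 1.22997/1.36611 = 0.9003

u ≈ 0.9003c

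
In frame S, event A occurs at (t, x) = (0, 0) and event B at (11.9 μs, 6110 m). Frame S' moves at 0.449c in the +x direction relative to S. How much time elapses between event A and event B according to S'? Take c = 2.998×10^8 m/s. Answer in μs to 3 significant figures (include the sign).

Δt' ≈ 3.08 μs

γ = 1/√(1 − 0.449²) = 1.1192
Δt' = γ(Δt − vΔx/c²) = 1.1192 × (11.9 μs − 0.449×6110 m / (2.998×10^8 m/s))
= 1.1192 × (2.7493 μs) = 3.08 μs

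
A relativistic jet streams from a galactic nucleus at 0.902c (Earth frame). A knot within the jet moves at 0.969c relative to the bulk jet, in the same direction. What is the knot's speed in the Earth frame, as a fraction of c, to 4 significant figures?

u ≈ 0.9984c

Relativistic velocity addition: u = (u' + v)/(1 + u'v/c²)
= (0.969 + 0.902)/(1 + 0.969×0.902) = 1.871/1.87404 = 0.9984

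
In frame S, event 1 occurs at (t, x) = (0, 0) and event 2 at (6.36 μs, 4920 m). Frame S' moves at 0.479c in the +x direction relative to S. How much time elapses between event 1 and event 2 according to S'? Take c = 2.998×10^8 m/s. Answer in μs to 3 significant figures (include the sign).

Δt' ≈ -1.71 μs

γ = 1/√(1 − 0.479²) = 1.1392
Δt' = γ(Δt − vΔx/c²) = 1.1392 × (6.36 μs − 0.479×4920 m / (2.998×10^8 m/s))
= 1.1392 × (-1.5008 μs) = -1.71 μs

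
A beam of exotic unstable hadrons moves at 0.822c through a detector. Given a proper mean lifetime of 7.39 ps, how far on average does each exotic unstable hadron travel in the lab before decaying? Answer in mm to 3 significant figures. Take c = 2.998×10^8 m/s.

d ≈ 3.20 mm

γ = 1/√(1 − 0.822²) = 1.7560
Dilated lifetime: Δt = γτ₀ = 1.7560 × 7.39 ps = 12.977 ps
d = vΔt = 0.822c × 12.977 ps = 2.4644×10^8 m/s × 1.2977×10^-11 s = 3.20 mm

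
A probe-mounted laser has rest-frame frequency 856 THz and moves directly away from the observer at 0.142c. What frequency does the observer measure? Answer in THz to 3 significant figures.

f_obs ≈ 742 THz

Relativistic Doppler: f_obs = f_src √((1−β)/(1+β))
= 856 × √(0.85800/1.1420) = 856 × 0.86678 = 742 THz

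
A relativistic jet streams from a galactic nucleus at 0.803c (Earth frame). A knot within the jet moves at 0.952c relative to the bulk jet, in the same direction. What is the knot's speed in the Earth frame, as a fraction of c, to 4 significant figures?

Relativistic velocity addition: u = (u' + v)/(1 + u'v/c²)
= (0.952 + 0.803)/(1 + 0.952×0.803) = 1.755/1.76446 = 0.9946

u ≈ 0.9946c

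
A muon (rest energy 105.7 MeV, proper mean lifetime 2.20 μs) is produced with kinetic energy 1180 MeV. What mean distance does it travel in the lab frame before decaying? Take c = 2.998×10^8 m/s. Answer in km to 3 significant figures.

γ = 1 + K/(m₀c²) = 1 + 1180/105.7 = 12.164
β = √(1 − 1/γ²) = 0.99661
Dilated lifetime: γτ₀ = 12.164 × 2.20 μs = 26.760 μs
d = βc·γτ₀ = 0.99661 × (2.998×10^8 m/s) × 2.6760×10^-5 s = 8.00 km

d ≈ 8.00 km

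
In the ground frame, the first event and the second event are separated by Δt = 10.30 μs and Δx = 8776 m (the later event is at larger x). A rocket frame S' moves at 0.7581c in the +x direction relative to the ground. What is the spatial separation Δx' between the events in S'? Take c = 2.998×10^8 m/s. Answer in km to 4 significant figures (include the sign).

γ = 1/√(1 − 0.7581²) = 1.53342
Δx' = γ(Δx − vΔt) = 1.53342 × (8776 m − 0.7581×(2.998×10^8 m/s)×10.30×10^-6 s)
= 1.53342 × (6435.03 m) = 9.868 km

Δx' ≈ 9.868 km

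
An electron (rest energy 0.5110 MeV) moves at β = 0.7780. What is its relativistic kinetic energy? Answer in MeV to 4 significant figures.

K ≈ 0.3024 MeV

γ = 1/√(1 − 0.7780²) = 1.59169
K = (γ − 1)m₀c² = (1.59169 − 1) × 0.5110 MeV = 0.591687 × 0.5110 MeV = 0.3024 MeV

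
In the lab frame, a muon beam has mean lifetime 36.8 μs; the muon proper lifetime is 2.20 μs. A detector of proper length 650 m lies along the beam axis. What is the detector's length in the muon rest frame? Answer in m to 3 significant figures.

Time dilation ⇒ γ = Δt/τ₀ = 36.8/2.20 = 16.727
Length contraction: L = L₀/γ = 650/16.727 = 38.9 m

L ≈ 38.9 m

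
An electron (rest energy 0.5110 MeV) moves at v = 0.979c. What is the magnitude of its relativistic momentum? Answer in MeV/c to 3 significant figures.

p ≈ 2.45 MeV/c

γ = 1/√(1 − 0.979²) = 4.9053
p = γβm₀c = 4.9053 × 0.979 × 0.5110 MeV/c = 2.45 MeV/c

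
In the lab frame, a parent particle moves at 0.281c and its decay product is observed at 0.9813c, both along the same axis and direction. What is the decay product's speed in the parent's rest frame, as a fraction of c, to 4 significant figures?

Inverse velocity addition: u' = (u − v)/(1 − uv/c²)
= (0.9813 − 0.281)/(1 − 0.9813×0.281) = 0.7003/0.724255 = 0.9669

u' ≈ 0.9669c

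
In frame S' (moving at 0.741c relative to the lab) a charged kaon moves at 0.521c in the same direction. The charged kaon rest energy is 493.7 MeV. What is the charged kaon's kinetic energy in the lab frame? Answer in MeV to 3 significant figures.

u_lab = (0.521 + 0.741)/(1 + 0.521×0.741) = 0.910494
γ = 1/√(1 − 0.910494²) = 2.4182
K = (γ − 1)m₀c² = (2.4182 − 1) × 493.7 = 1.4182 × 493.7 = 700 MeV

K ≈ 700 MeV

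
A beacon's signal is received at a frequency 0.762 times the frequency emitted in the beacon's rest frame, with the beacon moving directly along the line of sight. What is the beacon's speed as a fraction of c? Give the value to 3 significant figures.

f_obs/f_src = √((1−β)/(1+β)) = 0.762  ⇒  (1−β)/(1+β) = 0.58064
β = |1 − D²|/(1 + D²) = |1 − 0.58064|/(1 + 0.58064) = 0.265

β ≈ 0.265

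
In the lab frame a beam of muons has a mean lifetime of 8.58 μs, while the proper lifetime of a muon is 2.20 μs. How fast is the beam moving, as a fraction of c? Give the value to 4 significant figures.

γ = Δt/τ₀ = 8.58/2.20 = 3.90000
β = √(1 − 1/γ²) = √(1 − 1/3.90000²) = 0.9666

β ≈ 0.9666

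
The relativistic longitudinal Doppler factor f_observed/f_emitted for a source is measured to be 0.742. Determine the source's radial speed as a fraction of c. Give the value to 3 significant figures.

β ≈ 0.290

f_obs/f_src = √((1−β)/(1+β)) = 0.742  ⇒  (1−β)/(1+β) = 0.55056
β = |1 − D²|/(1 + D²) = |1 − 0.55056|/(1 + 0.55056) = 0.290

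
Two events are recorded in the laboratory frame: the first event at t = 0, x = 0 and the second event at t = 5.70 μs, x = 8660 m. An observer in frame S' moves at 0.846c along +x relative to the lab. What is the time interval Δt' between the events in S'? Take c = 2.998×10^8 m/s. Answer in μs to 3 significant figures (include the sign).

Δt' ≈ -35.1 μs

γ = 1/√(1 − 0.846²) = 1.8755
Δt' = γ(Δt − vΔx/c²) = 1.8755 × (5.70 μs − 0.846×8660 m / (2.998×10^8 m/s))
= 1.8755 × (-18.737 μs) = -35.1 μs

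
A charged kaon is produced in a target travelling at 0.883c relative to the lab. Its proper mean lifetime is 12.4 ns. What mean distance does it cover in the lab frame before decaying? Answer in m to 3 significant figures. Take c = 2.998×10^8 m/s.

d ≈ 6.99 m

γ = 1/√(1 − 0.883²) = 2.1305
Dilated lifetime: Δt = γτ₀ = 2.1305 × 12.4 ns = 26.418 ns
d = vΔt = 0.883c × 26.418 ns = 2.6472×10^8 m/s × 2.6418×10^-8 s = 6.99 m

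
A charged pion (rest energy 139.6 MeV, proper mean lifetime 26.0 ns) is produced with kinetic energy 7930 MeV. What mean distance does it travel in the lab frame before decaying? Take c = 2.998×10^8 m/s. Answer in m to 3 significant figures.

γ = 1 + K/(m₀c²) = 1 + 7930/139.6 = 57.805
β = √(1 − 1/γ²) = 0.99985
Dilated lifetime: γτ₀ = 57.805 × 26.0 ns = 1502.9 ns
d = βc·γτ₀ = 0.99985 × (2.998×10^8 m/s) × 1.5029×10^-6 s = 451 m

d ≈ 451 m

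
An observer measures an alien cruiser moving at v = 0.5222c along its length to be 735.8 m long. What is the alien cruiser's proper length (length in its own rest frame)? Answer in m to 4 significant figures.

L₀ ≈ 862.8 m

γ = 1/√(1 − 0.5222²) = 1.17258
L₀ = γL = 1.17258 × 735.8 = 862.8 m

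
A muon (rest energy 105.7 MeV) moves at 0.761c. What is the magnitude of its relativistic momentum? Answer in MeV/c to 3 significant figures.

p ≈ 124 MeV/c

γ = 1/√(1 − 0.761²) = 1.5414
p = γβm₀c = 1.5414 × 0.761 × 105.7 MeV/c = 124 MeV/c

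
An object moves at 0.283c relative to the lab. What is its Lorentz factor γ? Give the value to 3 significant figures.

γ = 1/√(1 − β²) = 1/√(1 − 0.283²) = 1/√(0.91991) = 1.04

γ ≈ 1.04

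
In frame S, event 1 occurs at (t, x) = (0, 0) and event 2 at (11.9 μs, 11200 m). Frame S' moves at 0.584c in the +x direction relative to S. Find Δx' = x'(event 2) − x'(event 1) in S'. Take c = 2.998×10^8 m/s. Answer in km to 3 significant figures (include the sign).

γ = 1/√(1 − 0.584²) = 1.2319
Δx' = γ(Δx − vΔt) = 1.2319 × (11200 m − 0.584×(2.998×10^8 m/s)×11.9×10^-6 s)
= 1.2319 × (9116.5 m) = 11.2 km

Δx' ≈ 11.2 km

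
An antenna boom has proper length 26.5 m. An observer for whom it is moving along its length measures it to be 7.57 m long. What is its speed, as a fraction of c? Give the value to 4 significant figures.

β ≈ 0.9583

γ = L₀/L = 26.5/7.57 = 3.50066
β = √(1 − 1/γ²) = 0.9583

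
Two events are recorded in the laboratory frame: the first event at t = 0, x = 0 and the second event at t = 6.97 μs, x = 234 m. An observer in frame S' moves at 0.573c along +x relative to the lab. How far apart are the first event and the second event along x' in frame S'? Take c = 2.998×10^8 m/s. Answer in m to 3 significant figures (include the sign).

Δx' ≈ -1180 m

γ = 1/√(1 − 0.573²) = 1.2202
Δx' = γ(Δx − vΔt) = 1.2202 × (234 m − 0.573×(2.998×10^8 m/s)×6.97×10^-6 s)
= 1.2202 × (-963.34 m) = -1180 m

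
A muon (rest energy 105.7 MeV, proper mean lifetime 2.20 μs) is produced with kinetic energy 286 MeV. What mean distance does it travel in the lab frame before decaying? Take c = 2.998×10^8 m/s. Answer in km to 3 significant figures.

γ = 1 + K/(m₀c²) = 1 + 286/105.7 = 3.7058
β = √(1 − 1/γ²) = 0.96290
Dilated lifetime: γτ₀ = 3.7058 × 2.20 μs = 8.1527 μs
d = βc·γτ₀ = 0.96290 × (2.998×10^8 m/s) × 8.1527×10^-6 s = 2.35 km

d ≈ 2.35 km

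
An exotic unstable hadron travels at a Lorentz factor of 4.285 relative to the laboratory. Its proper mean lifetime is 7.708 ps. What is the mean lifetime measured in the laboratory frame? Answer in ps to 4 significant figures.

γ = 4.285 (given)
Time dilation: Δt = γτ₀ = 4.285 × 7.708 ps = 33.03 ps

Δt ≈ 33.03 ps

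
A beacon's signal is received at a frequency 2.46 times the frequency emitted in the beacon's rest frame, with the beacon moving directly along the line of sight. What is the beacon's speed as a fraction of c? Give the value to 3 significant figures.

f_obs/f_src = √((1+β)/(1−β)) = 2.46  ⇒  (1+β)/(1−β) = 6.0516
β = |1 − D²|/(1 + D²) = |1 − 6.0516|/(1 + 6.0516) = 0.716

β ≈ 0.716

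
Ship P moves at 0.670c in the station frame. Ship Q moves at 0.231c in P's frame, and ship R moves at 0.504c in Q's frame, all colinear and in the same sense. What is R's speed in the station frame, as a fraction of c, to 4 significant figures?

Compose boost 2: (0.231 + 0.670)/(1 + 0.231×0.670) = 0.9010/1.15477 = 0.780242
Compose boost 3: (0.504 + 0.780242)/(1 + 0.504×0.780242) = 1.28424/1.39324 = 0.9218

u ≈ 0.9218c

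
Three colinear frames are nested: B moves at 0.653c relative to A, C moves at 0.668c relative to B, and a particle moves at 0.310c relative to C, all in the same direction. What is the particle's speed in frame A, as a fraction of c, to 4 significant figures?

Compose boost 2: (0.668 + 0.653)/(1 + 0.668×0.653) = 1.321/1.43620 = 0.919786
Compose boost 3: (0.310 + 0.919786)/(1 + 0.310×0.919786) = 1.22979/1.28513 = 0.9569

u ≈ 0.9569c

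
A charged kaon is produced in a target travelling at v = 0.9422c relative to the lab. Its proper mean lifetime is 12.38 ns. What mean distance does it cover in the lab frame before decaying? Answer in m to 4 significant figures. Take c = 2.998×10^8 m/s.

γ = 1/√(1 − 0.9422²) = 2.98462
Dilated lifetime: Δt = γτ₀ = 2.98462 × 12.38 ns = 36.9496 ns
d = vΔt = 0.9422c × 36.9496 ns = 2.82472×10^8 m/s × 3.69496×10^-8 s = 10.44 m

d ≈ 10.44 m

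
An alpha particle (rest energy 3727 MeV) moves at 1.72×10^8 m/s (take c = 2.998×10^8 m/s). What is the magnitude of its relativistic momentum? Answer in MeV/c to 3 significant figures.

p ≈ 2610 MeV/c

β = v/c = 1.72×10^8 / 2.998×10^8 = 0.57372
γ = 1/√(1 − 0.57372²) = 1.2209
p = γβm₀c = 1.2209 × 0.57372 × 3727 MeV/c = 2610 MeV/c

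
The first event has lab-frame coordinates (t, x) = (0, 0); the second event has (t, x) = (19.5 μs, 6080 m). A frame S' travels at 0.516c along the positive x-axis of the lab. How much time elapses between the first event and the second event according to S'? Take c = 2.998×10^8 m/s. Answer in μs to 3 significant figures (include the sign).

Δt' ≈ 10.5 μs

γ = 1/√(1 − 0.516²) = 1.1674
Δt' = γ(Δt − vΔx/c²) = 1.1674 × (19.5 μs − 0.516×6080 m / (2.998×10^8 m/s))
= 1.1674 × (9.0354 μs) = 10.5 μs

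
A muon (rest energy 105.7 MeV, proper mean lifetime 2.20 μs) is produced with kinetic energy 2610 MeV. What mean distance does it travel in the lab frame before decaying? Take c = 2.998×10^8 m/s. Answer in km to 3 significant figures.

d ≈ 16.9 km

γ = 1 + K/(m₀c²) = 1 + 2610/105.7 = 25.693
β = √(1 − 1/γ²) = 0.99924
Dilated lifetime: γτ₀ = 25.693 × 2.20 μs = 56.524 μs
d = βc·γτ₀ = 0.99924 × (2.998×10^8 m/s) × 5.6524×10^-5 s = 16.9 km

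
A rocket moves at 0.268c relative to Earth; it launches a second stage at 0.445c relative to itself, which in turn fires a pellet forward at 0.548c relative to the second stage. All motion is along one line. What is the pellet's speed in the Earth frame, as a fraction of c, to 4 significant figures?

u ≈ 0.8784c

Compose boost 2: (0.445 + 0.268)/(1 + 0.445×0.268) = 0.7130/1.11926 = 0.637028
Compose boost 3: (0.548 + 0.637028)/(1 + 0.548×0.637028) = 1.18503/1.34909 = 0.8784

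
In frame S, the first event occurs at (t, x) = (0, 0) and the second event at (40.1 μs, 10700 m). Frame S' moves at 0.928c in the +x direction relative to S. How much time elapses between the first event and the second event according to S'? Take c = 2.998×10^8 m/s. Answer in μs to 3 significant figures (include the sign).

γ = 1/√(1 − 0.928²) = 2.6840
Δt' = γ(Δt − vΔx/c²) = 2.6840 × (40.1 μs − 0.928×10700 m / (2.998×10^8 m/s))
= 2.6840 × (6.9793 μs) = 18.7 μs

Δt' ≈ 18.7 μs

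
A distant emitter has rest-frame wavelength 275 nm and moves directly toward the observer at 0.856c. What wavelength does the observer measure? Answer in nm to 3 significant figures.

λ_obs ≈ 76.6 nm

Relativistic Doppler: λ_obs = λ_src √((1−β)/(1+β))
= 275 × √(0.14400/1.8560) = 275 × 0.27854 = 76.6 nm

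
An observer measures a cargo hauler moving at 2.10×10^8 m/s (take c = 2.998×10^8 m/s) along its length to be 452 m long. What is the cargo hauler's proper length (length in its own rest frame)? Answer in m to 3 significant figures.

L₀ ≈ 633 m

β = v/c = 2.10×10^8 / 2.998×10^8 = 0.70047
γ = 1/√(1 − 0.70047²) = 1.4012
L₀ = γL = 1.4012 × 452 = 633 m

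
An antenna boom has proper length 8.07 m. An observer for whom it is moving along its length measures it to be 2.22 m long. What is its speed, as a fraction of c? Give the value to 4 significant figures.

γ = L₀/L = 8.07/2.22 = 3.63514
β = √(1 − 1/γ²) = 0.9614

β ≈ 0.9614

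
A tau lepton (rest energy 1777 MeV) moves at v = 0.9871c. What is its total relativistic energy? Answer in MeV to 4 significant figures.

E ≈ 11100 MeV

γ = 1/√(1 − 0.9871²) = 6.24590
E = γm₀c² = 6.24590 × 1777 MeV = 11100 MeV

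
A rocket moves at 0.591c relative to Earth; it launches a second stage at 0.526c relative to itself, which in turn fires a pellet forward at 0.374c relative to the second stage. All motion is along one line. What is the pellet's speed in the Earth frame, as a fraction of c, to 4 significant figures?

Compose boost 2: (0.526 + 0.591)/(1 + 0.526×0.591) = 1.117/1.31087 = 0.852108
Compose boost 3: (0.374 + 0.852108)/(1 + 0.374×0.852108) = 1.22611/1.31869 = 0.9298

u ≈ 0.9298c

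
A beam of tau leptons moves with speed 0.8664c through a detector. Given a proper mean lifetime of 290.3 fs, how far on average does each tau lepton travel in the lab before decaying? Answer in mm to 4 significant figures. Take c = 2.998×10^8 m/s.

γ = 1/√(1 − 0.8664²) = 2.00260
Dilated lifetime: Δt = γτ₀ = 2.00260 × 290.3 fs = 581.355 fs
d = vΔt = 0.8664c × 581.355 fs = 2.59747×10^8 m/s × 5.81355×10^-13 s = 0.1510 mm

d ≈ 0.1510 mm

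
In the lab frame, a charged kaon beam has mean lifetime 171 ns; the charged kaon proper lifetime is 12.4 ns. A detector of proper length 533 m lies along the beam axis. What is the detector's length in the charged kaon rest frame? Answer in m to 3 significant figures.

L ≈ 38.7 m

Time dilation ⇒ γ = Δt/τ₀ = 171/12.4 = 13.790
Length contraction: L = L₀/γ = 533/13.790 = 38.7 m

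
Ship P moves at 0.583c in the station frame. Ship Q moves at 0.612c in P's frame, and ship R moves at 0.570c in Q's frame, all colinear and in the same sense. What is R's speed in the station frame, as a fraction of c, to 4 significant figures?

Compose boost 2: (0.612 + 0.583)/(1 + 0.612×0.583) = 1.195/1.35680 = 0.880751
Compose boost 3: (0.570 + 0.880751)/(1 + 0.570×0.880751) = 1.45075/1.50203 = 0.9659

u ≈ 0.9659c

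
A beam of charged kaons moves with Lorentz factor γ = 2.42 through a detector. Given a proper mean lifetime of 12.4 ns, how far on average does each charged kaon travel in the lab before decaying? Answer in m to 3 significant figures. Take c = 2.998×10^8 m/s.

d ≈ 8.19 m

β = √(1 − 1/γ²) = √(1 − 1/2.42²) = 0.91063
Dilated lifetime: Δt = γτ₀ = 2.42 × 12.4 ns = 30.008 ns
d = vΔt = 0.91063c × 30.008 ns = 2.7301×10^8 m/s × 3.0008×10^-8 s = 8.19 m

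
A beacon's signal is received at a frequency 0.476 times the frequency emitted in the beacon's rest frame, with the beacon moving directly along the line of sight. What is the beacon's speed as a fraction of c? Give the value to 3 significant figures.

f_obs/f_src = √((1−β)/(1+β)) = 0.476  ⇒  (1−β)/(1+β) = 0.22658
β = |1 − D²|/(1 + D²) = |1 − 0.22658|/(1 + 0.22658) = 0.631

β ≈ 0.631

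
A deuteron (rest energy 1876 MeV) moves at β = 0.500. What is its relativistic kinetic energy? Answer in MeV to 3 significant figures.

K ≈ 290 MeV

γ = 1/√(1 − 0.500²) = 1.1547
K = (γ − 1)m₀c² = (1.1547 − 1) × 1876 MeV = 0.15470 × 1876 MeV = 290 MeV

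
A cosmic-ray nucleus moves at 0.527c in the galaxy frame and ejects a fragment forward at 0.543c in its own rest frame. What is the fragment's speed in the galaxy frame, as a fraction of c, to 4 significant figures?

u ≈ 0.8319c

Compose boost 2: (0.543 + 0.527)/(1 + 0.543×0.527) = 1.070/1.28616 = 0.8319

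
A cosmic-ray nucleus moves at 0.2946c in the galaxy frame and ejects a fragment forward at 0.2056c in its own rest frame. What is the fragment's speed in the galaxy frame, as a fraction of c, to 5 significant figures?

Compose boost 2: (0.2056 + 0.2946)/(1 + 0.2056×0.2946) = 0.50020/1.060570 = 0.47163

u ≈ 0.47163c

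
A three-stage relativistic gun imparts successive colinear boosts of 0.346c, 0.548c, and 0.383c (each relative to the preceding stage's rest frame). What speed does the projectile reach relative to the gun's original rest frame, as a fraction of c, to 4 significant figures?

Compose boost 2: (0.548 + 0.346)/(1 + 0.548×0.346) = 0.8940/1.18961 = 0.751508
Compose boost 3: (0.383 + 0.751508)/(1 + 0.383×0.751508) = 1.13451/1.28783 = 0.8809

u ≈ 0.8809c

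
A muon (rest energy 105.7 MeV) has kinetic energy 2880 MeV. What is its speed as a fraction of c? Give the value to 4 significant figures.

β ≈ 0.9994

γ = 1 + K/(m₀c²) = 1 + 2880/105.7 = 28.2469
β = √(1 − 1/γ²) = 0.9994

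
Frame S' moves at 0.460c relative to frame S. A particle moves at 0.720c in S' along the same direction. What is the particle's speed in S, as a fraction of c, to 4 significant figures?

Relativistic velocity addition: u = (u' + v)/(1 + u'v/c²)
= (0.720 + 0.460)/(1 + 0.720×0.460) = 1.180/1.33120 = 0.8864

u ≈ 0.8864c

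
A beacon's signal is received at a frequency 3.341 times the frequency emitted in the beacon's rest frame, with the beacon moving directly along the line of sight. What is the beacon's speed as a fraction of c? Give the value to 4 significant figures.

f_obs/f_src = √((1+β)/(1−β)) = 3.341  ⇒  (1+β)/(1−β) = 11.1623
β = |1 − D²|/(1 + D²) = |1 − 11.1623|/(1 + 11.1623) = 0.8356

β ≈ 0.8356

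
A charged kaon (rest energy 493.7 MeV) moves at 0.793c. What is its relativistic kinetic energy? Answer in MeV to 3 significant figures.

K ≈ 317 MeV

γ = 1/√(1 − 0.793²) = 1.6414
K = (γ − 1)m₀c² = (1.6414 − 1) × 493.7 MeV = 0.64144 × 493.7 MeV = 317 MeV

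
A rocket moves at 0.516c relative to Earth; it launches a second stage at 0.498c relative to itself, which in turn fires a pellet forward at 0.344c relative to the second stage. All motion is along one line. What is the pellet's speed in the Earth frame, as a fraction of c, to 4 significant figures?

u ≈ 0.9007c

Compose boost 2: (0.498 + 0.516)/(1 + 0.498×0.516) = 1.014/1.25697 = 0.806703
Compose boost 3: (0.344 + 0.806703)/(1 + 0.344×0.806703) = 1.15070/1.27751 = 0.9007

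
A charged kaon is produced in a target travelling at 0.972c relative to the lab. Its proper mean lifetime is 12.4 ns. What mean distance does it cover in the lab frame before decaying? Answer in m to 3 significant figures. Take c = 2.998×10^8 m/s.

d ≈ 15.4 m

γ = 1/√(1 − 0.972²) = 4.2557
Dilated lifetime: Δt = γτ₀ = 4.2557 × 12.4 ns = 52.770 ns
d = vΔt = 0.972c × 52.770 ns = 2.9141×10^8 m/s × 5.2770×10^-8 s = 15.4 m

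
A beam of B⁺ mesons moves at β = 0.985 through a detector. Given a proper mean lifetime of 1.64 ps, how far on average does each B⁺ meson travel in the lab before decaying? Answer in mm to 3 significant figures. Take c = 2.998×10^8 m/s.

d ≈ 2.81 mm

γ = 1/√(1 − 0.985²) = 5.7953
Dilated lifetime: Δt = γτ₀ = 5.7953 × 1.64 ps = 9.5043 ps
d = vΔt = 0.985c × 9.5043 ps = 2.9530×10^8 m/s × 9.5043×10^-12 s = 2.81 mm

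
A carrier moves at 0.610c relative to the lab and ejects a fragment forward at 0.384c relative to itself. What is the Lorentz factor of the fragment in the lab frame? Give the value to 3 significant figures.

γ ≈ 1.69

u_lab = (0.384 + 0.610)/(1 + 0.384×0.610) = 0.9940/1.23424 = 0.805354
γ = 1/√(1 − 0.805354²) = 1.69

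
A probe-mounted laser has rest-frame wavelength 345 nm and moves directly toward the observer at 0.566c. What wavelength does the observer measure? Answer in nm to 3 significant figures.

Relativistic Doppler: λ_obs = λ_src √((1−β)/(1+β))
= 345 × √(0.43400/1.5660) = 345 × 0.52644 = 182 nm

λ_obs ≈ 182 nm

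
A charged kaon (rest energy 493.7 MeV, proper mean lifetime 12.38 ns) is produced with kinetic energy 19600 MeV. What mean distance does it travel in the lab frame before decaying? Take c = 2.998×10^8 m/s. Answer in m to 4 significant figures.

γ = 1 + K/(m₀c²) = 1 + 19600/493.7 = 40.7002
β = √(1 − 1/γ²) = 0.999698
Dilated lifetime: γτ₀ = 40.7002 × 12.38 ns = 503.869 ns
d = βc·γτ₀ = 0.999698 × (2.998×10^8 m/s) × 5.03869×10^-7 s = 151.0 m

d ≈ 151.0 m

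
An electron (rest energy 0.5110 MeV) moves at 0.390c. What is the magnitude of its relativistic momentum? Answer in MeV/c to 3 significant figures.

γ = 1/√(1 − 0.390²) = 1.0860
p = γβm₀c = 1.0860 × 0.390 × 0.5110 MeV/c = 0.216 MeV/c

p ≈ 0.216 MeV/c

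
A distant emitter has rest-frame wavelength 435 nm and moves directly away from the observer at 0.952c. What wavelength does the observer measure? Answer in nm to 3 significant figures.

Relativistic Doppler: λ_obs = λ_src √((1+β)/(1−β))
= 435 × √(1.9520/0.048000) = 435 × 6.3770 = 2770 nm

λ_obs ≈ 2770 nm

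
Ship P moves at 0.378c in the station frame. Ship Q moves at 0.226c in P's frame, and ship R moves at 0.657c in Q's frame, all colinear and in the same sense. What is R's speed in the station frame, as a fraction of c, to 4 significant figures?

Compose boost 2: (0.226 + 0.378)/(1 + 0.226×0.378) = 0.6040/1.08543 = 0.556463
Compose boost 3: (0.657 + 0.556463)/(1 + 0.657×0.556463) = 1.21346/1.36560 = 0.8886

u ≈ 0.8886c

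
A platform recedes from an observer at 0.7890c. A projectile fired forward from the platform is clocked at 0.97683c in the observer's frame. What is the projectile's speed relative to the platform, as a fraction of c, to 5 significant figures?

u' ≈ 0.81921c

Inverse velocity addition: u' = (u − v)/(1 − uv/c²)
= (0.97683 − 0.7890)/(1 − 0.97683×0.7890) = 0.18783/0.2292811 = 0.81921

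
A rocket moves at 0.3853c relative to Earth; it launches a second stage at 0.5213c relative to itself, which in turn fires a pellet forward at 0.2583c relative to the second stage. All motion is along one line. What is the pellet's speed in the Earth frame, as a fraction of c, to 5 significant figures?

u ≈ 0.84791c

Compose boost 2: (0.5213 + 0.3853)/(1 + 0.5213×0.3853) = 0.90660/1.200857 = 0.7549609
Compose boost 3: (0.2583 + 0.7549609)/(1 + 0.2583×0.7549609) = 1.013261/1.195006 = 0.84791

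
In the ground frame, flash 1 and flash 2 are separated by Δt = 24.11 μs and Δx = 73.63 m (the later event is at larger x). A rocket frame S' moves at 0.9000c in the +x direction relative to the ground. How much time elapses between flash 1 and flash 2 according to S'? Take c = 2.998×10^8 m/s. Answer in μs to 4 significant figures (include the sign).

Δt' ≈ 54.81 μs

γ = 1/√(1 − 0.9000²) = 2.29416
Δt' = γ(Δt − vΔx/c²) = 2.29416 × (24.11 μs − 0.9000×73.63 m / (2.998×10^8 m/s))
= 2.29416 × (23.8890 μs) = 54.81 μs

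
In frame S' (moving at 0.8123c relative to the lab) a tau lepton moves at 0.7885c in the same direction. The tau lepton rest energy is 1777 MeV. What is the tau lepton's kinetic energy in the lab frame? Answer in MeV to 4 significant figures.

K ≈ 6350 MeV

u_lab = (0.7885 + 0.8123)/(1 + 0.7885×0.8123) = 0.9758009
γ = 1/√(1 − 0.9758009²) = 4.57329
K = (γ − 1)m₀c² = (4.57329 − 1) × 1777 = 3.57329 × 1777 = 6350 MeV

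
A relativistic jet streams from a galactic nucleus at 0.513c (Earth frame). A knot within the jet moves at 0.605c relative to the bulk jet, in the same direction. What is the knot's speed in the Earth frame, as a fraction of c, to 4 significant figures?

u ≈ 0.8532c

Relativistic velocity addition: u = (u' + v)/(1 + u'v/c²)
= (0.605 + 0.513)/(1 + 0.605×0.513) = 1.118/1.31037 = 0.8532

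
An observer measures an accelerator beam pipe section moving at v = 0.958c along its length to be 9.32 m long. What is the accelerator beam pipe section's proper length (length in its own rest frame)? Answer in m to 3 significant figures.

γ = 1/√(1 − 0.958²) = 3.4871
L₀ = γL = 3.4871 × 9.32 = 32.5 m

L₀ ≈ 32.5 m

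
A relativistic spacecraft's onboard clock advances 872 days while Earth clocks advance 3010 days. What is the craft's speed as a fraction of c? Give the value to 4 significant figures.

γ = Δt/τ₀ = 3010/872 = 3.45183
β = √(1 − 1/γ²) = √(1 − 1/3.45183²) = 0.9571

β ≈ 0.9571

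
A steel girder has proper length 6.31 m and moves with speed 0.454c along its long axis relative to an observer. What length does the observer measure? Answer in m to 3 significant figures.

γ = 1/√(1 − 0.454²) = 1.1223
Length contraction: L = L₀/γ = 6.31/1.1223 = 5.62 m

L ≈ 5.62 m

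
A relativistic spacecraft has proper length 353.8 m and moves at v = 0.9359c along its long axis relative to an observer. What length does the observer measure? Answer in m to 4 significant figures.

γ = 1/√(1 − 0.9359²) = 2.83877
Length contraction: L = L₀/γ = 353.8/2.83877 = 124.6 m

L ≈ 124.6 m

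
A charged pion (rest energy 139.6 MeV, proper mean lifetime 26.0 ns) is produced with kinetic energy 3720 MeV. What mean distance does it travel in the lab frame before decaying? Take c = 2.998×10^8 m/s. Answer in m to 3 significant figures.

d ≈ 215 m

γ = 1 + K/(m₀c²) = 1 + 3720/139.6 = 27.648
β = √(1 − 1/γ²) = 0.99935
Dilated lifetime: γτ₀ = 27.648 × 26.0 ns = 718.84 ns
d = βc·γτ₀ = 0.99935 × (2.998×10^8 m/s) × 7.1884×10^-7 s = 215 m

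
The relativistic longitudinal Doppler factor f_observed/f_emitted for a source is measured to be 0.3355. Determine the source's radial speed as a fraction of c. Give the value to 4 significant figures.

β ≈ 0.7977

f_obs/f_src = √((1−β)/(1+β)) = 0.3355  ⇒  (1−β)/(1+β) = 0.112560
β = |1 − D²|/(1 + D²) = |1 − 0.112560|/(1 + 0.112560) = 0.7977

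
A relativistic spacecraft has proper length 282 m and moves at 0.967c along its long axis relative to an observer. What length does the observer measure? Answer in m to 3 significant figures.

L ≈ 71.8 m

γ = 1/√(1 − 0.967²) = 3.9250
Length contraction: L = L₀/γ = 282/3.9250 = 71.8 m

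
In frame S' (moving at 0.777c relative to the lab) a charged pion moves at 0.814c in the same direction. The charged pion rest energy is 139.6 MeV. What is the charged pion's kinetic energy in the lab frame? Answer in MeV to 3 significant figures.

u_lab = (0.814 + 0.777)/(1 + 0.814×0.777) = 0.974592
γ = 1/√(1 − 0.974592²) = 4.4645
K = (γ − 1)m₀c² = (4.4645 − 1) × 139.6 = 3.4645 × 139.6 = 484 MeV

K ≈ 484 MeV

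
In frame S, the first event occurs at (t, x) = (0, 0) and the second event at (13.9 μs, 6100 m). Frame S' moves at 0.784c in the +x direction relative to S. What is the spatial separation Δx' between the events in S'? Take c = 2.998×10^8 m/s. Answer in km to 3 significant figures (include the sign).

γ = 1/√(1 − 0.784²) = 1.6109
Δx' = γ(Δx − vΔt) = 1.6109 × (6100 m − 0.784×(2.998×10^8 m/s)×13.9×10^-6 s)
= 1.6109 × (2832.9 m) = 4.56 km

Δx' ≈ 4.56 km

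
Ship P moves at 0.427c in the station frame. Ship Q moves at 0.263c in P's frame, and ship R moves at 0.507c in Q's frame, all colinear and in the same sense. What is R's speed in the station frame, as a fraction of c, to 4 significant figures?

u ≈ 0.8576c

Compose boost 2: (0.263 + 0.427)/(1 + 0.263×0.427) = 0.6900/1.11230 = 0.620336
Compose boost 3: (0.507 + 0.620336)/(1 + 0.507×0.620336) = 1.12734/1.31451 = 0.8576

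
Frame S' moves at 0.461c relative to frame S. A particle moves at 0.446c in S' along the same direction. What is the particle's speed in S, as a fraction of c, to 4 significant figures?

u ≈ 0.7523c

Relativistic velocity addition: u = (u' + v)/(1 + u'v/c²)
= (0.446 + 0.461)/(1 + 0.446×0.461) = 0.9070/1.20561 = 0.7523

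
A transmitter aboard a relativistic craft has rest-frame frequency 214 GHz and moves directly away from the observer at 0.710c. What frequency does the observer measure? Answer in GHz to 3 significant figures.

f_obs ≈ 88.1 GHz

Relativistic Doppler: f_obs = f_src √((1−β)/(1+β))
= 214 × √(0.29000/1.7100) = 214 × 0.41181 = 88.1 GHz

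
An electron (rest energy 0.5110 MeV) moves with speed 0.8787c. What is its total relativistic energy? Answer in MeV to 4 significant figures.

E ≈ 1.070 MeV

γ = 1/√(1 − 0.8787²) = 2.09479
E = γm₀c² = 2.09479 × 0.5110 MeV = 1.070 MeV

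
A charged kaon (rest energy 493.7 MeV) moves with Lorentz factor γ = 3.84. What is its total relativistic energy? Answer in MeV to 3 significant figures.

E ≈ 1900 MeV

γ = 3.84 (given)
E = γm₀c² = 3.84 × 493.7 MeV = 1900 MeV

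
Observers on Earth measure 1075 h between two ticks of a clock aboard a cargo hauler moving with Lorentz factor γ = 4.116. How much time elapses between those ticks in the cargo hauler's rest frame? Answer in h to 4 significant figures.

τ₀ ≈ 261.2 h

γ = 4.116 (given)
Proper time: τ₀ = Δt/γ = 1075/4.116 = 261.2 h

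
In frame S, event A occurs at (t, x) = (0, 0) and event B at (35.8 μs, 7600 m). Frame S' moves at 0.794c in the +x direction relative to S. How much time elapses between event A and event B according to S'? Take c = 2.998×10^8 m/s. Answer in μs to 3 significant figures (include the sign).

Δt' ≈ 25.8 μs

γ = 1/√(1 − 0.794²) = 1.6450
Δt' = γ(Δt − vΔx/c²) = 1.6450 × (35.8 μs − 0.794×7600 m / (2.998×10^8 m/s))
= 1.6450 × (15.672 μs) = 25.8 μs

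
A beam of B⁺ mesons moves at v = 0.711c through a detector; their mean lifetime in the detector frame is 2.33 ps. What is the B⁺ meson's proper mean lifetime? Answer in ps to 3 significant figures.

γ = 1/√(1 − 0.711²) = 1.4221
Proper time: τ₀ = Δt/γ = 2.33/1.4221 = 1.64 ps

τ₀ ≈ 1.64 ps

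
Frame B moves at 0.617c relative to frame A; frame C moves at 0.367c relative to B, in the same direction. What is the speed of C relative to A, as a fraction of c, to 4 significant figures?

u ≈ 0.8023c

Compose boost 2: (0.367 + 0.617)/(1 + 0.367×0.617) = 0.9840/1.22644 = 0.8023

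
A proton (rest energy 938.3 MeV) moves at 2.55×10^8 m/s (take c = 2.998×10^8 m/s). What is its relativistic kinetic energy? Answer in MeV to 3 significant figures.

K ≈ 846 MeV

β = v/c = 2.55×10^8 / 2.998×10^8 = 0.85057
γ = 1/√(1 − 0.85057²) = 1.9016
K = (γ − 1)m₀c² = (1.9016 − 1) × 938.3 MeV = 0.90162 × 938.3 MeV = 846 MeV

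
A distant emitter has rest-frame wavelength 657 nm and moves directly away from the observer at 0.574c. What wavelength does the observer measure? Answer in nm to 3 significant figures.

λ_obs ≈ 1260 nm

Relativistic Doppler: λ_obs = λ_src √((1+β)/(1−β))
= 657 × √(1.5740/0.42600) = 657 × 1.9222 = 1260 nm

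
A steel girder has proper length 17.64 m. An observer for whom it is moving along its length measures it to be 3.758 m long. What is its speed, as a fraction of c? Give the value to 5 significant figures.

γ = L₀/L = 17.64/3.758 = 4.693986
β = √(1 − 1/γ²) = 0.97704

β ≈ 0.97704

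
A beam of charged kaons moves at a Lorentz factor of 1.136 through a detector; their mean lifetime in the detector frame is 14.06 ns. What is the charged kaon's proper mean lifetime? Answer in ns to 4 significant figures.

γ = 1.136 (given)
Proper time: τ₀ = Δt/γ = 14.06/1.136 = 12.38 ns

τ₀ ≈ 12.38 ns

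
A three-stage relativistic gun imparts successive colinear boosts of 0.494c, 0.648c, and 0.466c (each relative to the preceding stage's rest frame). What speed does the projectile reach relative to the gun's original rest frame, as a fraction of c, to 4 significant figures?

Compose boost 2: (0.648 + 0.494)/(1 + 0.648×0.494) = 1.142/1.32011 = 0.865078
Compose boost 3: (0.466 + 0.865078)/(1 + 0.466×0.865078) = 1.33108/1.40313 = 0.9487

u ≈ 0.9487c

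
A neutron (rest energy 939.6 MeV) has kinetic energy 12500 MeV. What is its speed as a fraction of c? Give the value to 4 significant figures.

β ≈ 0.9976

γ = 1 + K/(m₀c²) = 1 + 12500/939.6 = 14.3035
β = √(1 − 1/γ²) = 0.9976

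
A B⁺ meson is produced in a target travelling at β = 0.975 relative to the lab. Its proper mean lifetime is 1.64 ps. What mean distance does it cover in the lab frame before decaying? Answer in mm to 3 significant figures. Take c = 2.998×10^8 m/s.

d ≈ 2.16 mm

γ = 1/√(1 − 0.975²) = 4.5004
Dilated lifetime: Δt = γτ₀ = 4.5004 × 1.64 ps = 7.3806 ps
d = vΔt = 0.975c × 7.3806 ps = 2.9230×10^8 m/s × 7.3806×10^-12 s = 2.16 mm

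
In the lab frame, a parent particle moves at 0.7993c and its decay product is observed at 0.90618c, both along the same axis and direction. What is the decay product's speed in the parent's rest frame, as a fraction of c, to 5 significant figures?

u' ≈ 0.38768c

Inverse velocity addition: u' = (u − v)/(1 − uv/c²)
= (0.90618 − 0.7993)/(1 − 0.90618×0.7993) = 0.10688/0.2756903 = 0.38768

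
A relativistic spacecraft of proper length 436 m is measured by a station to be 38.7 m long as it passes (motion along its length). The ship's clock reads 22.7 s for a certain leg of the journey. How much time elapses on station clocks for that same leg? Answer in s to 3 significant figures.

Δt ≈ 256 s

Length contraction ⇒ γ = L₀/L = 436/38.7 = 11.266
Time dilation: Δt = γτ₀ = 11.266 × 22.7 s = 256 s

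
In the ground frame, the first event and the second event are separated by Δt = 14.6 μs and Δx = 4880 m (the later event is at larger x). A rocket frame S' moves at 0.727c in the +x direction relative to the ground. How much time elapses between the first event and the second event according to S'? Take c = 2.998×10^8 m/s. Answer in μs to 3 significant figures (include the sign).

γ = 1/√(1 − 0.727²) = 1.4564
Δt' = γ(Δt − vΔx/c²) = 1.4564 × (14.6 μs − 0.727×4880 m / (2.998×10^8 m/s))
= 1.4564 × (2.7662 μs) = 4.03 μs

Δt' ≈ 4.03 μs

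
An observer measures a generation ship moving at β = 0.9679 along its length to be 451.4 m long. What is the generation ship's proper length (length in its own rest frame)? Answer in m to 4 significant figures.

γ = 1/√(1 − 0.9679²) = 3.97874
L₀ = γL = 3.97874 × 451.4 = 1796 m

L₀ ≈ 1796 m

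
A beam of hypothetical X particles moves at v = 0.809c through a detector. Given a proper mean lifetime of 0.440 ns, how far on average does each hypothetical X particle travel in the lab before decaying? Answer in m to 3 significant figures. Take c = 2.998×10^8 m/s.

γ = 1/√(1 − 0.809²) = 1.7012
Dilated lifetime: Δt = γτ₀ = 1.7012 × 0.440 ns = 0.74854 ns
d = vΔt = 0.809c × 0.74854 ns = 2.4254×10^8 m/s × 7.4854×10^-10 s = 0.182 m

d ≈ 0.182 m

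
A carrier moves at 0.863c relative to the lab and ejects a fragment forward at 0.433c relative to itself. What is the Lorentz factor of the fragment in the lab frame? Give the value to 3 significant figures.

u_lab = (0.433 + 0.863)/(1 + 0.433×0.863) = 1.296/1.37368 = 0.943452
γ = 1/√(1 − 0.943452²) = 3.02

γ ≈ 3.02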